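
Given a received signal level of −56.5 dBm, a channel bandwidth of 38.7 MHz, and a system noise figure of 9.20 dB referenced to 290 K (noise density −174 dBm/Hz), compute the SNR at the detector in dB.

32.4 dB

Noise floor: N = −174 + 10 log₁₀(B) + NF
10 log₁₀(3.87×10⁷) = 75.88 dB
N = −174 + 75.88 + 9.20 = −88.92 dBm
SNR = P_sig − N = −56.5 − (−88.92) = 32.42 dB → 32.4 dB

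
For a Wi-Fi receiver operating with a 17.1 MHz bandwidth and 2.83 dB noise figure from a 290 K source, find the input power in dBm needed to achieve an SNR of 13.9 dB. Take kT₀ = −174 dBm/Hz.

Sensitivity = −174 + 10 log₁₀(B) + NF + SNR_min
= −174 + 72.33 + 2.83 + 13.9
= −84.94 dBm → −84.9 dBm

−84.9 dBm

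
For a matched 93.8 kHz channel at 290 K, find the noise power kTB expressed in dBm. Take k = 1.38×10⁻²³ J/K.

−124.3 dBm

P_n = kTB = 1.38×10⁻²³ × 290 × 9.38×10⁴ = 3.75×10⁻¹⁶ W
In dBm: 10 log₁₀(3.75×10⁻¹⁶ / 10⁻³) = −124.3 dBm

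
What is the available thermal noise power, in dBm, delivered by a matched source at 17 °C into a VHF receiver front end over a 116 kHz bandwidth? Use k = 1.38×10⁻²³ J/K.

−123.3 dBm

T = 17 °C + 273.15 = 290.15 K
P_n = kTB = 1.38×10⁻²³ × 290.15 × 1.16×10⁵ = 4.64×10⁻¹⁶ W
In dBm: 10 log₁₀(4.64×10⁻¹⁶ / 10⁻³) = −123.3 dBm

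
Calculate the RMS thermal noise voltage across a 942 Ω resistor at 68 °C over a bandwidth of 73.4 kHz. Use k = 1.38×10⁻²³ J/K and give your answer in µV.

T = 68 °C + 273.15 = 341.15 K
V_n = √(4kTRB)
4kTRB = 4 × 1.38×10⁻²³ × 341.15 × 9.42×10² × 7.34×10⁴ = 1.30×10⁻¹² V²
V_n = √(1.30×10⁻¹²) = 1.14×10⁻⁶ V = 1.14 µV

1.14 µV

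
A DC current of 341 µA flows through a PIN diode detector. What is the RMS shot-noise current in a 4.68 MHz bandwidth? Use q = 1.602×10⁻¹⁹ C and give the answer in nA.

I_n = √(2qI·B)
2qI·B = 2 × 1.602×10⁻¹⁹ × 3.41×10⁻⁴ × 4.68×10⁶ = 5.11×10⁻¹⁶ A²
I_n = √(5.11×10⁻¹⁶) = 2.26×10⁻⁸ A = 22.6 nA

22.6 nA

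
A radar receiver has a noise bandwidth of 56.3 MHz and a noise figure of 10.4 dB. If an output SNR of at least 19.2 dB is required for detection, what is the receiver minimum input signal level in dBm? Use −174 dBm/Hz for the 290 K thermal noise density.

−66.9 dBm

Sensitivity = −174 + 10 log₁₀(B) + NF + SNR_min
= −174 + 77.51 + 10.4 + 19.2
= −66.89 dBm → −66.9 dBm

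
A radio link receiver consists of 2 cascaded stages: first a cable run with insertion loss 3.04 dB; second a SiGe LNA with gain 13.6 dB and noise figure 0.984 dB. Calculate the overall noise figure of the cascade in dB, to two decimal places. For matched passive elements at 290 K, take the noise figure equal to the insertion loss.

4.02 dB

Convert to linear (a loss of L dB is a gain of −L dB): F_i = 10^(NF_i/10), G_i = 10^(G_i,dB/10)
  Stage 1: F_1 = 10^(3.04/10) = 2.014, G_1 = 10^(−3.04/10) = 0.4966
  Stage 2: F_2 = 10^(0.984/10) = 1.254, G_2 = 10^(13.6/10) = 22.91
Friis cascade:
  F = 2.014 + (1.254 − 1)/0.4966 = 2.526
NF = 10 log₁₀(2.526) = 4.02 dB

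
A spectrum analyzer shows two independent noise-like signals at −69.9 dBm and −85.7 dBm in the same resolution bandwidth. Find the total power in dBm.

Convert to linear, add, convert back:
P₁ = 1.02×10⁻¹⁰ W, P₂ = 2.69×10⁻¹² W
P_tot = 1.05×10⁻¹⁰ W → 10 log₁₀(P_tot / 10⁻³) = −69.8 dBm

−69.8 dBm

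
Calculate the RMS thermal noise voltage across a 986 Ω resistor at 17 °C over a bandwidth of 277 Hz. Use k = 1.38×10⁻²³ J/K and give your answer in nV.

T = 17 °C + 273.15 = 290.15 K
V_n = √(4kTRB)
4kTRB = 4 × 1.38×10⁻²³ × 290.15 × 9.86×10² × 2.77×10² = 4.37×10⁻¹⁵ V²
V_n = √(4.37×10⁻¹⁵) = 6.61×10⁻⁸ V = 66.1 nV

66.1 nV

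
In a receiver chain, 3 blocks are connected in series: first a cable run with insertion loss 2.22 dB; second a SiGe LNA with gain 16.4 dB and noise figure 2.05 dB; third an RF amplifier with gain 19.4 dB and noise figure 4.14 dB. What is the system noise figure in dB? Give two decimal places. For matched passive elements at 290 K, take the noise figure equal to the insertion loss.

4.37 dB

Convert to linear (a loss of L dB is a gain of −L dB): F_i = 10^(NF_i/10), G_i = 10^(G_i,dB/10)
  Stage 1: F_1 = 10^(2.22/10) = 1.667, G_1 = 10^(−2.22/10) = 0.5998
  Stage 2: F_2 = 10^(2.05/10) = 1.603, G_2 = 10^(16.4/10) = 43.65
  Stage 3: F_3 = 10^(4.14/10) = 2.594, G_3 = 10^(19.4/10) = 87.10
Friis cascade:
  F = 1.667 + (1.603 − 1)/0.5998 + (2.594 − 1)/26.18 = 2.734
NF = 10 log₁₀(2.734) = 4.37 dB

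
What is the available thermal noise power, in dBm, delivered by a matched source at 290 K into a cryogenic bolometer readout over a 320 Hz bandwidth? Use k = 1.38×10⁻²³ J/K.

P_n = kTB = 1.38×10⁻²³ × 290 × 3.20×10² = 1.28×10⁻¹⁸ W
In dBm: 10 log₁₀(1.28×10⁻¹⁸ / 10⁻³) = −148.9 dBm

−148.9 dBm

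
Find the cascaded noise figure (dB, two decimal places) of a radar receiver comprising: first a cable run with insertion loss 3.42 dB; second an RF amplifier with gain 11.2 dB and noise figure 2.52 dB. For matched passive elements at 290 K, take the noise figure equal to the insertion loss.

Convert to linear (a loss of L dB is a gain of −L dB): F_i = 10^(NF_i/10), G_i = 10^(G_i,dB/10)
  Stage 1: F_1 = 10^(3.42/10) = 2.198, G_1 = 10^(−3.42/10) = 0.4550
  Stage 2: F_2 = 10^(2.52/10) = 1.786, G_2 = 10^(11.2/10) = 13.18
Friis cascade:
  F = 2.198 + (1.786 − 1)/0.4550 = 3.926
NF = 10 log₁₀(3.926) = 5.94 dB

5.94 dB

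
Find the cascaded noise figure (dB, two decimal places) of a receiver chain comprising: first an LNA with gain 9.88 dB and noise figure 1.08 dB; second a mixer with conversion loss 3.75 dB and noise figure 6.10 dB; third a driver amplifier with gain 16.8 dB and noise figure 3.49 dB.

Convert to linear (a loss of L dB is a gain of −L dB): F_i = 10^(NF_i/10), G_i = 10^(G_i,dB/10)
  Stage 1: F_1 = 10^(1.08/10) = 1.282, G_1 = 10^(9.88/10) = 9.727
  Stage 2: F_2 = 10^(6.10/10) = 4.074, G_2 = 10^(−3.75/10) = 0.4217
  Stage 3: F_3 = 10^(3.49/10) = 2.234, G_3 = 10^(16.8/10) = 47.86
Friis cascade:
  F = 1.282 + (4.074 − 1)/9.727 + (2.234 − 1)/4.102 = 1.899
NF = 10 log₁₀(1.899) = 2.79 dB

2.79 dB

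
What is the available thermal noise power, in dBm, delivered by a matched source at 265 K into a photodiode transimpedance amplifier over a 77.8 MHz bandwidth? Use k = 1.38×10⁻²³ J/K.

P_n = kTB = 1.38×10⁻²³ × 265 × 7.78×10⁷ = 2.85×10⁻¹³ W
In dBm: 10 log₁₀(2.85×10⁻¹³ / 10⁻³) = −95.5 dBm

−95.5 dBm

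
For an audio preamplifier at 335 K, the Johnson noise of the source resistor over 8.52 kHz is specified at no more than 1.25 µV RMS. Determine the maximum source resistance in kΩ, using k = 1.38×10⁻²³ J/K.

9.92 kΩ

Johnson–Nyquist: V_n = √(4kTRB) ⇒ R = V_n² / (4kTB)
4kTB = 4 × 1.38×10⁻²³ × 335 × 8.52×10³ = 1.58×10⁻¹⁶
R = (1.25×10⁻⁶)² / 1.58×10⁻¹⁶ = 9.92×10³ Ω = 9.92 kΩ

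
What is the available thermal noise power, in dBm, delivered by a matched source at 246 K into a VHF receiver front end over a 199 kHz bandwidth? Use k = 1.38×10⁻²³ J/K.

P_n = kTB = 1.38×10⁻²³ × 246 × 1.99×10⁵ = 6.76×10⁻¹⁶ W
In dBm: 10 log₁₀(6.76×10⁻¹⁶ / 10⁻³) = −121.7 dBm

−121.7 dBm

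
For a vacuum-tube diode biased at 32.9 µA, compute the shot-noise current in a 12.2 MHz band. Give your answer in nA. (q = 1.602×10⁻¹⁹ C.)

I_n = √(2qI·B)
2qI·B = 2 × 1.602×10⁻¹⁹ × 3.29×10⁻⁵ × 1.22×10⁷ = 1.29×10⁻¹⁶ A²
I_n = √(1.29×10⁻¹⁶) = 1.13×10⁻⁸ A = 11.3 nA

11.3 nA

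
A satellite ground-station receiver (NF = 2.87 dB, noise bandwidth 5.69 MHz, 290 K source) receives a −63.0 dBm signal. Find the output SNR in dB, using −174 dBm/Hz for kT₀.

40.6 dB

Noise floor: N = −174 + 10 log₁₀(B) + NF
10 log₁₀(5.69×10⁶) = 67.55 dB
N = −174 + 67.55 + 2.87 = −103.58 dBm
SNR = P_sig − N = −63.0 − (−103.58) = 40.58 dB → 40.6 dB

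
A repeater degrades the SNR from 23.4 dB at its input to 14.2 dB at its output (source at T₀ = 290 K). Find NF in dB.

NF (dB) = SNR_in(dB) − SNR_out(dB) when the source is at T₀
NF = 23.4 − 14.2 = 9.2 dB

9.2 dB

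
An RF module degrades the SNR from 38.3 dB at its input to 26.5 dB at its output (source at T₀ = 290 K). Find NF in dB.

NF (dB) = SNR_in(dB) − SNR_out(dB) when the source is at T₀
NF = 38.3 − 26.5 = 11.8 dB

11.8 dB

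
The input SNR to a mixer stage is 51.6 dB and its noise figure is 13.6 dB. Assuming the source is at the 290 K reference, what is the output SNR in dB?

By definition F = SNR_in/SNR_out, so in dB: SNR_out = SNR_in − NF
SNR_out = 51.6 − 13.6 = 38.0 dB

38.0 dB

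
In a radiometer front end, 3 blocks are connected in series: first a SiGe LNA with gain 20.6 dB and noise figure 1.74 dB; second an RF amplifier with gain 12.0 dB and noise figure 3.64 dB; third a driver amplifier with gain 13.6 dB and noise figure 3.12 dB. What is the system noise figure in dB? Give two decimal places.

1.77 dB

Convert to linear (a loss of L dB is a gain of −L dB): F_i = 10^(NF_i/10), G_i = 10^(G_i,dB/10)
  Stage 1: F_1 = 10^(1.74/10) = 1.493, G_1 = 10^(20.6/10) = 114.8
  Stage 2: F_2 = 10^(3.64/10) = 2.312, G_2 = 10^(12.0/10) = 15.85
  Stage 3: F_3 = 10^(3.12/10) = 2.051, G_3 = 10^(13.6/10) = 22.91
Friis cascade:
  F = 1.493 + (2.312 − 1)/114.8 + (2.051 − 1)/1820 = 1.505
NF = 10 log₁₀(1.505) = 1.77 dB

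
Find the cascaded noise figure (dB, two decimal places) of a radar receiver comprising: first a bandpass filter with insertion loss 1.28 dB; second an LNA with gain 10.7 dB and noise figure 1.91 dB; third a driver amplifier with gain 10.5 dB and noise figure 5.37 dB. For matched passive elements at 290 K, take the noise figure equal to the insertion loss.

3.74 dB

Convert to linear (a loss of L dB is a gain of −L dB): F_i = 10^(NF_i/10), G_i = 10^(G_i,dB/10)
  Stage 1: F_1 = 10^(1.28/10) = 1.343, G_1 = 10^(−1.28/10) = 0.7447
  Stage 2: F_2 = 10^(1.91/10) = 1.552, G_2 = 10^(10.7/10) = 11.75
  Stage 3: F_3 = 10^(5.37/10) = 3.443, G_3 = 10^(10.5/10) = 11.22
Friis cascade:
  F = 1.343 + (1.552 − 1)/0.7447 + (3.443 − 1)/8.750 = 2.364
NF = 10 log₁₀(2.364) = 3.74 dB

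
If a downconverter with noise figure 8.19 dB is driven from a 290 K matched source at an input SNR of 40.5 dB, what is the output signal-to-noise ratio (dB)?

By definition F = SNR_in/SNR_out, so in dB: SNR_out = SNR_in − NF
SNR_out = 40.5 − 8.19 = 32.31 dB

32.31 dB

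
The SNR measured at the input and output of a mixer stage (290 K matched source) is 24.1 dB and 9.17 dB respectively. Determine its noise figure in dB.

NF (dB) = SNR_in(dB) − SNR_out(dB) when the source is at T₀
NF = 24.1 − 9.17 = 14.93 dB

14.93 dB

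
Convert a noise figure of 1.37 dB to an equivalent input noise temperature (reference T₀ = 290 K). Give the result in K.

F = 10^(1.37/10) = 1.37088
T_e = (F − 1)·T₀ = (1.37088 − 1) × 290 = 108 K

108 K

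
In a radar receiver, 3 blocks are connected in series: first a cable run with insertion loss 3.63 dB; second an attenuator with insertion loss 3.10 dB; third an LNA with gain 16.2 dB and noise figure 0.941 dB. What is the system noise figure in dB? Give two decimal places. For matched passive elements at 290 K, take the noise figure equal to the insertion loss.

7.67 dB

Convert to linear (a loss of L dB is a gain of −L dB): F_i = 10^(NF_i/10), G_i = 10^(G_i,dB/10)
  Stage 1: F_1 = 10^(3.63/10) = 2.307, G_1 = 10^(−3.63/10) = 0.4335
  Stage 2: F_2 = 10^(3.10/10) = 2.042, G_2 = 10^(−3.10/10) = 0.4898
  Stage 3: F_3 = 10^(0.941/10) = 1.242, G_3 = 10^(16.2/10) = 41.69
Friis cascade:
  F = 2.307 + (2.042 − 1)/0.4335 + (1.242 − 1)/0.2123 = 5.849
NF = 10 log₁₀(5.849) = 7.67 dB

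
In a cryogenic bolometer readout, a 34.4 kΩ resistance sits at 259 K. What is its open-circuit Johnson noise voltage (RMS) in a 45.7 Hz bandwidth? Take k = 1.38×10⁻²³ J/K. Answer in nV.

150 nV

V_n = √(4kTRB)
4kTRB = 4 × 1.38×10⁻²³ × 259 × 3.44×10⁴ × 4.57×10¹ = 2.25×10⁻¹⁴ V²
V_n = √(2.25×10⁻¹⁴) = 1.50×10⁻⁷ V = 150 nV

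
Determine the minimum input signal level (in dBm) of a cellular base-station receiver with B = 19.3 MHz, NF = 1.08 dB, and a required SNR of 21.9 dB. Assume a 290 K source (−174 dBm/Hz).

Sensitivity = −174 + 10 log₁₀(B) + NF + SNR_min
= −174 + 72.86 + 1.08 + 21.9
= −78.16 dBm → −78.2 dBm

−78.2 dBm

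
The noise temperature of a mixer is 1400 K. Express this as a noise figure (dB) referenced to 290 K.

F = 1 + T_e/T₀ = 1 + 1400/290 = 5.82759
NF = 10 log₁₀(5.82759) = 7.65 dB

7.65 dB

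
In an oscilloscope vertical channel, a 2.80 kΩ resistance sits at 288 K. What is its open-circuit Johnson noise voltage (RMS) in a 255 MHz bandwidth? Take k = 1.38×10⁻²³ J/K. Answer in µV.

V_n = √(4kTRB)
4kTRB = 4 × 1.38×10⁻²³ × 288 × 2.80×10³ × 2.55×10⁸ = 1.14×10⁻⁸ V²
V_n = √(1.14×10⁻⁸) = 1.07×10⁻⁴ V = 107 µV

107 µV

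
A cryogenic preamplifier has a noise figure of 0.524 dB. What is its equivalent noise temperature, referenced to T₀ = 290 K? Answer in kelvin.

F = 10^(0.524/10) = 1.12824
T_e = (F − 1)·T₀ = (1.12824 − 1) × 290 = 37.2 K

37.2 K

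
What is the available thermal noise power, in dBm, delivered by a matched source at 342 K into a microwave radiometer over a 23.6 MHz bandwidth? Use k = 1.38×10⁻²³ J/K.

−99.5 dBm

P_n = kTB = 1.38×10⁻²³ × 342 × 2.36×10⁷ = 1.11×10⁻¹³ W
In dBm: 10 log₁₀(1.11×10⁻¹³ / 10⁻³) = −99.5 dBm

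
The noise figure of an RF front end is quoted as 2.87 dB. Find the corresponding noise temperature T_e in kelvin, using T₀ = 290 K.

272 K

F = 10^(2.87/10) = 1.93642
T_e = (F − 1)·T₀ = (1.93642 − 1) × 290 = 272 K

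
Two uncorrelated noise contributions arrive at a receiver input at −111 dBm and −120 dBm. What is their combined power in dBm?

Convert to linear, add, convert back:
P₁ = 7.94×10⁻¹⁵ W, P₂ = 1.00×10⁻¹⁵ W
P_tot = 8.94×10⁻¹⁵ W → 10 log₁₀(P_tot / 10⁻³) = −110.5 dBm

−110.5 dBm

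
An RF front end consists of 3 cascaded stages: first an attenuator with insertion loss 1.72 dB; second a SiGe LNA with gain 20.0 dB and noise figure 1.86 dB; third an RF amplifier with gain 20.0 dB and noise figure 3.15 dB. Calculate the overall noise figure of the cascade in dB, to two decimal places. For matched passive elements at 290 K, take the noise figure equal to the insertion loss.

3.61 dB

Convert to linear (a loss of L dB is a gain of −L dB): F_i = 10^(NF_i/10), G_i = 10^(G_i,dB/10)
  Stage 1: F_1 = 10^(1.72/10) = 1.486, G_1 = 10^(−1.72/10) = 0.6730
  Stage 2: F_2 = 10^(1.86/10) = 1.535, G_2 = 10^(20.0/10) = 100.0
  Stage 3: F_3 = 10^(3.15/10) = 2.065, G_3 = 10^(20.0/10) = 100.0
Friis cascade:
  F = 1.486 + (1.535 − 1)/0.6730 + (2.065 − 1)/67.30 = 2.296
NF = 10 log₁₀(2.296) = 3.61 dB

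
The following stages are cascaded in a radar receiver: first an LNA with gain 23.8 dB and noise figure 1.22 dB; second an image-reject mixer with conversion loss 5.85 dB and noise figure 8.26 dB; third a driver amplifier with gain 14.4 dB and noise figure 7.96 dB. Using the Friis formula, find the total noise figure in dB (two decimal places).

Convert to linear (a loss of L dB is a gain of −L dB): F_i = 10^(NF_i/10), G_i = 10^(G_i,dB/10)
  Stage 1: F_1 = 10^(1.22/10) = 1.324, G_1 = 10^(23.8/10) = 239.9
  Stage 2: F_2 = 10^(8.26/10) = 6.699, G_2 = 10^(−5.85/10) = 0.2600
  Stage 3: F_3 = 10^(7.96/10) = 6.252, G_3 = 10^(14.4/10) = 27.54
Friis cascade:
  F = 1.324 + (6.699 − 1)/239.9 + (6.252 − 1)/62.37 = 1.432
NF = 10 log₁₀(1.432) = 1.56 dB

1.56 dB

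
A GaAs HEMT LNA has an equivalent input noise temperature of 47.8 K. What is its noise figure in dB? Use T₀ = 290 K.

F = 1 + T_e/T₀ = 1 + 47.8/290 = 1.16483
NF = 10 log₁₀(1.16483) = 0.663 dB

0.663 dB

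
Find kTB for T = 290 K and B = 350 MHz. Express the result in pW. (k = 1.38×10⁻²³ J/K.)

1.40 pW

P_n = kTB = 1.38×10⁻²³ × 290 × 3.50×10⁸ = 1.40×10⁻¹² W = 1.40 pW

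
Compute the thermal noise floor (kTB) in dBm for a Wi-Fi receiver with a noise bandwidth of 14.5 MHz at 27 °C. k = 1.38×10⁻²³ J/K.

T = 27 °C + 273.15 = 300.15 K
P_n = kTB = 1.38×10⁻²³ × 300.15 × 1.45×10⁷ = 6.01×10⁻¹⁴ W
In dBm: 10 log₁₀(6.01×10⁻¹⁴ / 10⁻³) = −102.2 dBm

−102.2 dBm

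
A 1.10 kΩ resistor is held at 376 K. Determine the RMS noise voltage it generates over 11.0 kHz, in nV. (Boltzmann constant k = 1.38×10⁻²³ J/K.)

501 nV

V_n = √(4kTRB)
4kTRB = 4 × 1.38×10⁻²³ × 376 × 1.10×10³ × 1.10×10⁴ = 2.51×10⁻¹³ V²
V_n = √(2.51×10⁻¹³) = 5.01×10⁻⁷ V = 501 nV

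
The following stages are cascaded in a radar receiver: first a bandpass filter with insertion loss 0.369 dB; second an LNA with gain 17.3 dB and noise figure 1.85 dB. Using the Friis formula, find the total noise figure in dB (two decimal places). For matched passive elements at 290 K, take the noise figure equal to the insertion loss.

2.22 dB

Convert to linear (a loss of L dB is a gain of −L dB): F_i = 10^(NF_i/10), G_i = 10^(G_i,dB/10)
  Stage 1: F_1 = 10^(0.369/10) = 1.089, G_1 = 10^(−0.369/10) = 0.9185
  Stage 2: F_2 = 10^(1.85/10) = 1.531, G_2 = 10^(17.3/10) = 53.70
Friis cascade:
  F = 1.089 + (1.531 − 1)/0.9185 = 1.667
NF = 10 log₁₀(1.667) = 2.22 dB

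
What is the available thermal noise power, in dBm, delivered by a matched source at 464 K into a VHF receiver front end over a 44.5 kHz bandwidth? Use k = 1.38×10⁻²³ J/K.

P_n = kTB = 1.38×10⁻²³ × 464 × 4.45×10⁴ = 2.85×10⁻¹⁶ W
In dBm: 10 log₁₀(2.85×10⁻¹⁶ / 10⁻³) = −125.5 dBm

−125.5 dBm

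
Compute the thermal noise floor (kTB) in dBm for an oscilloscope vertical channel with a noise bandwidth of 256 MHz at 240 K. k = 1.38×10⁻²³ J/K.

−90.7 dBm

P_n = kTB = 1.38×10⁻²³ × 240 × 2.56×10⁸ = 8.48×10⁻¹³ W
In dBm: 10 log₁₀(8.48×10⁻¹³ / 10⁻³) = −90.7 dBm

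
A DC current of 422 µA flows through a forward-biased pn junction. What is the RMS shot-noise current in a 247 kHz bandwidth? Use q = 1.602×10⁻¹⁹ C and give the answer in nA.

5.78 nA

I_n = √(2qI·B)
2qI·B = 2 × 1.602×10⁻¹⁹ × 4.22×10⁻⁴ × 2.47×10⁵ = 3.34×10⁻¹⁷ A²
I_n = √(3.34×10⁻¹⁷) = 5.78×10⁻⁹ A = 5.78 nA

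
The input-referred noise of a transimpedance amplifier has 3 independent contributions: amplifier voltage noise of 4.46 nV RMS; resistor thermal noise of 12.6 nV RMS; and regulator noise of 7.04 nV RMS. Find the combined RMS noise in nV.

15.1 nV

Uncorrelated sources add in power (mean-square): V_tot = √(ΣV_i²)
V_tot = √[(4.46×10⁻⁹)² + (1.26×10⁻⁸)² + (7.04×10⁻⁹)²] = 1.51×10⁻⁸ V = 15.1 nV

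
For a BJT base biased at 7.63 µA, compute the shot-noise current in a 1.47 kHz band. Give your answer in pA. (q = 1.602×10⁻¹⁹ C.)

59.9 pA

I_n = √(2qI·B)
2qI·B = 2 × 1.602×10⁻¹⁹ × 7.63×10⁻⁶ × 1.47×10³ = 3.59×10⁻²¹ A²
I_n = √(3.59×10⁻²¹) = 5.99×10⁻¹¹ A = 59.9 pA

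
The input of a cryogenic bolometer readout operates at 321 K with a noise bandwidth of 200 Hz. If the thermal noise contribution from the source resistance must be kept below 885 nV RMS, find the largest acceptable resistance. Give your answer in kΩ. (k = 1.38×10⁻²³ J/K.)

Johnson–Nyquist: V_n = √(4kTRB) ⇒ R = V_n² / (4kTB)
4kTB = 4 × 1.38×10⁻²³ × 321 × 2.00×10² = 3.54×10⁻¹⁸
R = (8.85×10⁻⁷)² / 3.54×10⁻¹⁸ = 2.21×10⁵ Ω = 221 kΩ

221 kΩ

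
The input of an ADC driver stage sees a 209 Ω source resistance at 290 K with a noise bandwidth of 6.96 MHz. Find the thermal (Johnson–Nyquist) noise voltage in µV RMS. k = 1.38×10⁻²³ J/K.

V_n = √(4kTRB)
4kTRB = 4 × 1.38×10⁻²³ × 290 × 2.09×10² × 6.96×10⁶ = 2.33×10⁻¹¹ V²
V_n = √(2.33×10⁻¹¹) = 4.83×10⁻⁶ V = 4.83 µV

4.83 µV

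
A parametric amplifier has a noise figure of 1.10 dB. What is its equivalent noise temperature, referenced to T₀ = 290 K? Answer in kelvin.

F = 10^(1.10/10) = 1.28825
T_e = (F − 1)·T₀ = (1.28825 − 1) × 290 = 83.6 K

83.6 K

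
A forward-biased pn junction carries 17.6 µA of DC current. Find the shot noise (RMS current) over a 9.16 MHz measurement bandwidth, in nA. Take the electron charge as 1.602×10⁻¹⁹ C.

7.19 nA

I_n = √(2qI·B)
2qI·B = 2 × 1.602×10⁻¹⁹ × 1.76×10⁻⁵ × 9.16×10⁶ = 5.17×10⁻¹⁷ A²
I_n = √(5.17×10⁻¹⁷) = 7.19×10⁻⁹ A = 7.19 nA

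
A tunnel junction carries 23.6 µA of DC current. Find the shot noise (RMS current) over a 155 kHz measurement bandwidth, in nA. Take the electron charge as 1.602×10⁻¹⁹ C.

I_n = √(2qI·B)
2qI·B = 2 × 1.602×10⁻¹⁹ × 2.36×10⁻⁵ × 1.55×10⁵ = 1.17×10⁻¹⁸ A²
I_n = √(1.17×10⁻¹⁸) = 1.08×10⁻⁹ A = 1.08 nA

1.08 nA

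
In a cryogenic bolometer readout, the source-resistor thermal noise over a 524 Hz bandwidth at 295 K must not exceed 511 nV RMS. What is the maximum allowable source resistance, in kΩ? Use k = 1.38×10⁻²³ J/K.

Johnson–Nyquist: V_n = √(4kTRB) ⇒ R = V_n² / (4kTB)
4kTB = 4 × 1.38×10⁻²³ × 295 × 5.24×10² = 8.53×10⁻¹⁸
R = (5.11×10⁻⁷)² / 8.53×10⁻¹⁸ = 3.06×10⁴ Ω = 30.6 kΩ

30.6 kΩ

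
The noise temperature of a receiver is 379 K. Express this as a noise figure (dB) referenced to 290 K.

3.63 dB

F = 1 + T_e/T₀ = 1 + 379/290 = 2.3069
NF = 10 log₁₀(2.3069) = 3.63 dB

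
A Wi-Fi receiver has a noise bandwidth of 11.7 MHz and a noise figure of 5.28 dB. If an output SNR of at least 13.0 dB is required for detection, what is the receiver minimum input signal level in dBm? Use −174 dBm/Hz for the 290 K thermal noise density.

Sensitivity = −174 + 10 log₁₀(B) + NF + SNR_min
= −174 + 70.68 + 5.28 + 13.0
= −85.04 dBm → −85.0 dBm

−85.0 dBm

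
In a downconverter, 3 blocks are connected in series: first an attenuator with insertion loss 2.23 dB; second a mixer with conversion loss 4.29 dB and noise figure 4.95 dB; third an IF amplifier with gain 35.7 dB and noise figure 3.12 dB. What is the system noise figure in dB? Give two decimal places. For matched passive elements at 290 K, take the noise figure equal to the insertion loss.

9.97 dB

Convert to linear (a loss of L dB is a gain of −L dB): F_i = 10^(NF_i/10), G_i = 10^(G_i,dB/10)
  Stage 1: F_1 = 10^(2.23/10) = 1.671, G_1 = 10^(−2.23/10) = 0.5984
  Stage 2: F_2 = 10^(4.95/10) = 3.126, G_2 = 10^(−4.29/10) = 0.3724
  Stage 3: F_3 = 10^(3.12/10) = 2.051, G_3 = 10^(35.7/10) = 3715
Friis cascade:
  F = 1.671 + (3.126 − 1)/0.5984 + (2.051 − 1)/0.2228 = 9.941
NF = 10 log₁₀(9.941) = 9.97 dB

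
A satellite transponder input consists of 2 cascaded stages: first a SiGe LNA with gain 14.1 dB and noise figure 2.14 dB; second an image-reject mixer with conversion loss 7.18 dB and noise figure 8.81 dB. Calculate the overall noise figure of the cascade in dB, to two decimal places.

2.77 dB

Convert to linear (a loss of L dB is a gain of −L dB): F_i = 10^(NF_i/10), G_i = 10^(G_i,dB/10)
  Stage 1: F_1 = 10^(2.14/10) = 1.637, G_1 = 10^(14.1/10) = 25.70
  Stage 2: F_2 = 10^(8.81/10) = 7.603, G_2 = 10^(−7.18/10) = 0.1914
Friis cascade:
  F = 1.637 + (7.603 − 1)/25.70 = 1.894
NF = 10 log₁₀(1.894) = 2.77 dB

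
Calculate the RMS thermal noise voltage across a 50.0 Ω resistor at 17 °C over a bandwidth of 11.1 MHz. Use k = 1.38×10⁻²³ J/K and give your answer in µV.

2.98 µV

T = 17 °C + 273.15 = 290.15 K
V_n = √(4kTRB)
4kTRB = 4 × 1.38×10⁻²³ × 290.15 × 5.00×10¹ × 1.11×10⁷ = 8.89×10⁻¹² V²
V_n = √(8.89×10⁻¹²) = 2.98×10⁻⁶ V = 2.98 µV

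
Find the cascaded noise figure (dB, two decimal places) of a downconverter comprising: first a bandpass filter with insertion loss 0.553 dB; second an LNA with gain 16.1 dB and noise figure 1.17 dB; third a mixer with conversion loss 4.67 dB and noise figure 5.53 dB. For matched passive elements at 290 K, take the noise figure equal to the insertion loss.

1.93 dB

Convert to linear (a loss of L dB is a gain of −L dB): F_i = 10^(NF_i/10), G_i = 10^(G_i,dB/10)
  Stage 1: F_1 = 10^(0.553/10) = 1.136, G_1 = 10^(−0.553/10) = 0.8804
  Stage 2: F_2 = 10^(1.17/10) = 1.309, G_2 = 10^(16.1/10) = 40.74
  Stage 3: F_3 = 10^(5.53/10) = 3.573, G_3 = 10^(−4.67/10) = 0.3412
Friis cascade:
  F = 1.136 + (1.309 − 1)/0.8804 + (3.573 − 1)/35.87 = 1.559
NF = 10 log₁₀(1.559) = 1.93 dB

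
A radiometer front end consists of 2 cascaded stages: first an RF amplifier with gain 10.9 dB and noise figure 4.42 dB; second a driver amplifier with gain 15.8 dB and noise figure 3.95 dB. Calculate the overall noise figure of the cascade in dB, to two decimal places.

Convert to linear (a loss of L dB is a gain of −L dB): F_i = 10^(NF_i/10), G_i = 10^(G_i,dB/10)
  Stage 1: F_1 = 10^(4.42/10) = 2.767, G_1 = 10^(10.9/10) = 12.30
  Stage 2: F_2 = 10^(3.95/10) = 2.483, G_2 = 10^(15.8/10) = 38.02
Friis cascade:
  F = 2.767 + (2.483 − 1)/12.30 = 2.887
NF = 10 log₁₀(2.887) = 4.61 dB

4.61 dB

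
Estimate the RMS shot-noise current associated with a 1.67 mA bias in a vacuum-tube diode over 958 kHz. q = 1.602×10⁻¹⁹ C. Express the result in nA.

22.6 nA

I_n = √(2qI·B)
2qI·B = 2 × 1.602×10⁻¹⁹ × 1.67×10⁻³ × 9.58×10⁵ = 5.13×10⁻¹⁶ A²
I_n = √(5.13×10⁻¹⁶) = 2.26×10⁻⁸ A = 22.6 nA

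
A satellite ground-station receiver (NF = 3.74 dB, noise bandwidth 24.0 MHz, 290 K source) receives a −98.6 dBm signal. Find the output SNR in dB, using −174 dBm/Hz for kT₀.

Noise floor: N = −174 + 10 log₁₀(B) + NF
10 log₁₀(2.40×10⁷) = 73.8 dB
N = −174 + 73.8 + 3.74 = −96.46 dBm
SNR = P_sig − N = −98.6 − (−96.46) = −2.14 dB → −2.1 dB

−2.1 dB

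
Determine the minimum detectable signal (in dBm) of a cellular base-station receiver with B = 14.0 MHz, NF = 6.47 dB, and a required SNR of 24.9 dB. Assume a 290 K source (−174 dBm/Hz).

Sensitivity = −174 + 10 log₁₀(B) + NF + SNR_min
= −174 + 71.46 + 6.47 + 24.9
= −71.17 dBm → −71.2 dBm

−71.2 dBm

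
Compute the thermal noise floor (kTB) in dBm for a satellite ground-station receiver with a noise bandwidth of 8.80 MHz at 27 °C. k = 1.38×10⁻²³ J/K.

T = 27 °C + 273.15 = 300.15 K
P_n = kTB = 1.38×10⁻²³ × 300.15 × 8.80×10⁶ = 3.65×10⁻¹⁴ W
In dBm: 10 log₁₀(3.65×10⁻¹⁴ / 10⁻³) = −104.4 dBm

−104.4 dBm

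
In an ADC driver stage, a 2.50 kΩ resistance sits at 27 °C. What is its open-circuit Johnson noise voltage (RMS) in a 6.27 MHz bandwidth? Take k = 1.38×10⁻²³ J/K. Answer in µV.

T = 27 °C + 273.15 = 300.15 K
V_n = √(4kTRB)
4kTRB = 4 × 1.38×10⁻²³ × 300.15 × 2.50×10³ × 6.27×10⁶ = 2.60×10⁻¹⁰ V²
V_n = √(2.60×10⁻¹⁰) = 1.61×10⁻⁵ V = 16.1 µV

16.1 µV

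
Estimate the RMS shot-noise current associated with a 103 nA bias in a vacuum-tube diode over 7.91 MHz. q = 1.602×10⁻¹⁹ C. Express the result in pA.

511 pA

I_n = √(2qI·B)
2qI·B = 2 × 1.602×10⁻¹⁹ × 1.03×10⁻⁷ × 7.91×10⁶ = 2.61×10⁻¹⁹ A²
I_n = √(2.61×10⁻¹⁹) = 5.11×10⁻¹⁰ A = 511 pA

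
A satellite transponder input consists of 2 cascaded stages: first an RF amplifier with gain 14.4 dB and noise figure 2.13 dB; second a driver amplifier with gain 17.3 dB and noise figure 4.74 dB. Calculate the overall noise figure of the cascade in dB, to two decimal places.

Convert to linear (a loss of L dB is a gain of −L dB): F_i = 10^(NF_i/10), G_i = 10^(G_i,dB/10)
  Stage 1: F_1 = 10^(2.13/10) = 1.633, G_1 = 10^(14.4/10) = 27.54
  Stage 2: F_2 = 10^(4.74/10) = 2.979, G_2 = 10^(17.3/10) = 53.70
Friis cascade:
  F = 1.633 + (2.979 − 1)/27.54 = 1.705
NF = 10 log₁₀(1.705) = 2.32 dB

2.32 dB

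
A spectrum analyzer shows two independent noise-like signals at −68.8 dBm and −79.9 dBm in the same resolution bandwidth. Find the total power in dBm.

Convert to linear, add, convert back:
P₁ = 1.32×10⁻¹⁰ W, P₂ = 1.02×10⁻¹¹ W
P_tot = 1.42×10⁻¹⁰ W → 10 log₁₀(P_tot / 10⁻³) = −68.5 dBm

−68.5 dBm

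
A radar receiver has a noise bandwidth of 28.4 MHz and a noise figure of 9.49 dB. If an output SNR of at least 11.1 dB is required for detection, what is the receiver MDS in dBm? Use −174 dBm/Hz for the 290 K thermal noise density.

Sensitivity = −174 + 10 log₁₀(B) + NF + SNR_min
= −174 + 74.53 + 9.49 + 11.1
= −78.88 dBm → −78.9 dBm

−78.9 dBm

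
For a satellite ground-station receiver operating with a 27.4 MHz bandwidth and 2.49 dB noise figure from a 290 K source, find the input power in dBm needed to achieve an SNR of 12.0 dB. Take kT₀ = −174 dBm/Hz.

−85.1 dBm

Sensitivity = −174 + 10 log₁₀(B) + NF + SNR_min
= −174 + 74.38 + 2.49 + 12.0
= −85.13 dBm → −85.1 dBm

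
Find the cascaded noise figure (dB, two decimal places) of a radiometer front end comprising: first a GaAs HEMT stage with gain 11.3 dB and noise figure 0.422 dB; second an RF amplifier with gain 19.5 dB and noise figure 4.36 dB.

0.90 dB

Convert to linear (a loss of L dB is a gain of −L dB): F_i = 10^(NF_i/10), G_i = 10^(G_i,dB/10)
  Stage 1: F_1 = 10^(0.422/10) = 1.102, G_1 = 10^(11.3/10) = 13.49
  Stage 2: F_2 = 10^(4.36/10) = 2.729, G_2 = 10^(19.5/10) = 89.13
Friis cascade:
  F = 1.102 + (2.729 − 1)/13.49 = 1.230
NF = 10 log₁₀(1.230) = 0.90 dB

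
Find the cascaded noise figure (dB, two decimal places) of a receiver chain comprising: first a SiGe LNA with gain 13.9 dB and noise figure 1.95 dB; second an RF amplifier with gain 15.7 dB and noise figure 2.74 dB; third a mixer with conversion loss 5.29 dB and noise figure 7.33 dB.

2.06 dB

Convert to linear (a loss of L dB is a gain of −L dB): F_i = 10^(NF_i/10), G_i = 10^(G_i,dB/10)
  Stage 1: F_1 = 10^(1.95/10) = 1.567, G_1 = 10^(13.9/10) = 24.55
  Stage 2: F_2 = 10^(2.74/10) = 1.879, G_2 = 10^(15.7/10) = 37.15
  Stage 3: F_3 = 10^(7.33/10) = 5.408, G_3 = 10^(−5.29/10) = 0.2958
Friis cascade:
  F = 1.567 + (1.879 − 1)/24.55 + (5.408 − 1)/912.0 = 1.607
NF = 10 log₁₀(1.607) = 2.06 dB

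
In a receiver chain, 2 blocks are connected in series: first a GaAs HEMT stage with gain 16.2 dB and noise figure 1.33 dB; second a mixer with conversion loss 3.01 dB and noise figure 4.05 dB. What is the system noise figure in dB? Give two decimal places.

1.45 dB

Convert to linear (a loss of L dB is a gain of −L dB): F_i = 10^(NF_i/10), G_i = 10^(G_i,dB/10)
  Stage 1: F_1 = 10^(1.33/10) = 1.358, G_1 = 10^(16.2/10) = 41.69
  Stage 2: F_2 = 10^(4.05/10) = 2.541, G_2 = 10^(−3.01/10) = 0.5000
Friis cascade:
  F = 1.358 + (2.541 − 1)/41.69 = 1.395
NF = 10 log₁₀(1.395) = 1.45 dB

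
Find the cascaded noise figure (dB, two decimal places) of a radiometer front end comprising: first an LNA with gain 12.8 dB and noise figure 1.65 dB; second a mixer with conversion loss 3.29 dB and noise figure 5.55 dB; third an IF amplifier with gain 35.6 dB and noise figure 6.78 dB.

Convert to linear (a loss of L dB is a gain of −L dB): F_i = 10^(NF_i/10), G_i = 10^(G_i,dB/10)
  Stage 1: F_1 = 10^(1.65/10) = 1.462, G_1 = 10^(12.8/10) = 19.05
  Stage 2: F_2 = 10^(5.55/10) = 3.589, G_2 = 10^(−3.29/10) = 0.4688
  Stage 3: F_3 = 10^(6.78/10) = 4.764, G_3 = 10^(35.6/10) = 3631
Friis cascade:
  F = 1.462 + (3.589 − 1)/19.05 + (4.764 − 1)/8.933 = 2.019
NF = 10 log₁₀(2.019) = 3.05 dB

3.05 dB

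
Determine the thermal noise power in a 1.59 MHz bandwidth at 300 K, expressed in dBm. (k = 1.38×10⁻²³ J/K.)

P_n = kTB = 1.38×10⁻²³ × 300 × 1.59×10⁶ = 6.58×10⁻¹⁵ W
In dBm: 10 log₁₀(6.58×10⁻¹⁵ / 10⁻³) = −111.8 dBm

−111.8 dBm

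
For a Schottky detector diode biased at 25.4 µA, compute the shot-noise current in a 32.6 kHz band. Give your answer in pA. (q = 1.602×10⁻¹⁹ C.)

515 pA

I_n = √(2qI·B)
2qI·B = 2 × 1.602×10⁻¹⁹ × 2.54×10⁻⁵ × 3.26×10⁴ = 2.65×10⁻¹⁹ A²
I_n = √(2.65×10⁻¹⁹) = 5.15×10⁻¹⁰ A = 515 pA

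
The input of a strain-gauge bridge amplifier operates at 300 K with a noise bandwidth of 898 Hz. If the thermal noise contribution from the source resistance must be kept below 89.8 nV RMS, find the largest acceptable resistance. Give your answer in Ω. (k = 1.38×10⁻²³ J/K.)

Johnson–Nyquist: V_n = √(4kTRB) ⇒ R = V_n² / (4kTB)
4kTB = 4 × 1.38×10⁻²³ × 300 × 8.98×10² = 1.49×10⁻¹⁷
R = (8.98×10⁻⁸)² / 1.49×10⁻¹⁷ = 5.42×10² Ω = 542 Ω

542 Ω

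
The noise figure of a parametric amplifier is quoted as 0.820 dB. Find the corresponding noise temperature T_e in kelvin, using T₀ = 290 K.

60.3 K

F = 10^(0.820/10) = 1.20781
T_e = (F − 1)·T₀ = (1.20781 − 1) × 290 = 60.3 K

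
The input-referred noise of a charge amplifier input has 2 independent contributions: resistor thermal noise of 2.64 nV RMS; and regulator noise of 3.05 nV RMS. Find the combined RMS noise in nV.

4.03 nV

Uncorrelated sources add in power (mean-square): V_tot = √(ΣV_i²)
V_tot = √[(2.64×10⁻⁹)² + (3.05×10⁻⁹)²] = 4.03×10⁻⁹ V = 4.03 nV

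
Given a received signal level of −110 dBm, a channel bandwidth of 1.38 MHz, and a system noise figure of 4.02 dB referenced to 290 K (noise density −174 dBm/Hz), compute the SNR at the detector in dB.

−1.4 dB

Noise floor: N = −174 + 10 log₁₀(B) + NF
10 log₁₀(1.38×10⁶) = 61.4 dB
N = −174 + 61.4 + 4.02 = −108.58 dBm
SNR = P_sig − N = −110 − (−108.58) = −1.42 dB → −1.4 dB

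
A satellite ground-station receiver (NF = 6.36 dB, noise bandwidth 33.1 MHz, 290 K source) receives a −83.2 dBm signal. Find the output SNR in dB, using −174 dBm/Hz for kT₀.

Noise floor: N = −174 + 10 log₁₀(B) + NF
10 log₁₀(3.31×10⁷) = 75.2 dB
N = −174 + 75.2 + 6.36 = −92.44 dBm
SNR = P_sig − N = −83.2 − (−92.44) = 9.24 dB → 9.2 dB

9.2 dB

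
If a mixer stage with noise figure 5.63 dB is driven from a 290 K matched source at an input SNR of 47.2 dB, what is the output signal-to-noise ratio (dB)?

41.57 dB

By definition F = SNR_in/SNR_out, so in dB: SNR_out = SNR_in − NF
SNR_out = 47.2 − 5.63 = 41.57 dB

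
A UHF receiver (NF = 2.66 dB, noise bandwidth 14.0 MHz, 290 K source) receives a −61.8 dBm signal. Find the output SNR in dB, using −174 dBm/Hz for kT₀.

Noise floor: N = −174 + 10 log₁₀(B) + NF
10 log₁₀(1.40×10⁷) = 71.46 dB
N = −174 + 71.46 + 2.66 = −99.88 dBm
SNR = P_sig − N = −61.8 − (−99.88) = 38.08 dB → 38.1 dB

38.1 dB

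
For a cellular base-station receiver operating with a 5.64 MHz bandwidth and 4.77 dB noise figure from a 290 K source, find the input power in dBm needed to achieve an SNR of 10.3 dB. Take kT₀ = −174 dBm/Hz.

Sensitivity = −174 + 10 log₁₀(B) + NF + SNR_min
= −174 + 67.51 + 4.77 + 10.3
= −91.42 dBm → −91.4 dBm

−91.4 dBm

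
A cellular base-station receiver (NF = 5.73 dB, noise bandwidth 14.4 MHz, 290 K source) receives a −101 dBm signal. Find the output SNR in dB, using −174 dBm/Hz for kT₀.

Noise floor: N = −174 + 10 log₁₀(B) + NF
10 log₁₀(1.44×10⁷) = 71.58 dB
N = −174 + 71.58 + 5.73 = −96.69 dBm
SNR = P_sig − N = −101 − (−96.69) = −4.31 dB → −4.3 dB

−4.3 dB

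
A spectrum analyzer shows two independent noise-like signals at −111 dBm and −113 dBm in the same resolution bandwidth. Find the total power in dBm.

Convert to linear, add, convert back:
P₁ = 7.94×10⁻¹⁵ W, P₂ = 5.01×10⁻¹⁵ W
P_tot = 1.30×10⁻¹⁴ W → 10 log₁₀(P_tot / 10⁻³) = −108.9 dBm

−108.9 dBm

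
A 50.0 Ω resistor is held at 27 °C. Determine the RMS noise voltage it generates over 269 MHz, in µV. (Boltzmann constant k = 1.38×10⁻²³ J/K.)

T = 27 °C + 273.15 = 300.15 K
V_n = √(4kTRB)
4kTRB = 4 × 1.38×10⁻²³ × 300.15 × 5.00×10¹ × 2.69×10⁸ = 2.23×10⁻¹⁰ V²
V_n = √(2.23×10⁻¹⁰) = 1.49×10⁻⁵ V = 14.9 µV

14.9 µV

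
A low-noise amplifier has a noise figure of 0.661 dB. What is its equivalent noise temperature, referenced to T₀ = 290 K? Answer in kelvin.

47.7 K

F = 10^(0.661/10) = 1.16439
T_e = (F − 1)·T₀ = (1.16439 − 1) × 290 = 47.7 K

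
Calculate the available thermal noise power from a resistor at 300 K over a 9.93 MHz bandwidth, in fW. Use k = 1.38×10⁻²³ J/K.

P_n = kTB = 1.38×10⁻²³ × 300 × 9.93×10⁶ = 4.11×10⁻¹⁴ W = 41.1 fW

41.1 fW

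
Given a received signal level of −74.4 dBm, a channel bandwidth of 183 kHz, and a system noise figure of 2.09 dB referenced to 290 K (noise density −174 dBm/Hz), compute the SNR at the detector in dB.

44.9 dB

Noise floor: N = −174 + 10 log₁₀(B) + NF
10 log₁₀(1.83×10⁵) = 52.62 dB
N = −174 + 52.62 + 2.09 = −119.29 dBm
SNR = P_sig − N = −74.4 − (−119.29) = 44.89 dB → 44.9 dB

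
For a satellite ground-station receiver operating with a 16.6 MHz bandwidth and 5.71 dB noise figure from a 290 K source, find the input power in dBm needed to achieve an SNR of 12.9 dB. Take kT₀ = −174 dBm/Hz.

Sensitivity = −174 + 10 log₁₀(B) + NF + SNR_min
= −174 + 72.2 + 5.71 + 12.9
= −83.19 dBm → −83.2 dBm

−83.2 dBm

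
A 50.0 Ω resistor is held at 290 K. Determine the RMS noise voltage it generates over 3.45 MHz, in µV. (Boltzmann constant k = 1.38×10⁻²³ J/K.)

V_n = √(4kTRB)
4kTRB = 4 × 1.38×10⁻²³ × 290 × 5.00×10¹ × 3.45×10⁶ = 2.76×10⁻¹² V²
V_n = √(2.76×10⁻¹²) = 1.66×10⁻⁶ V = 1.66 µV

1.66 µV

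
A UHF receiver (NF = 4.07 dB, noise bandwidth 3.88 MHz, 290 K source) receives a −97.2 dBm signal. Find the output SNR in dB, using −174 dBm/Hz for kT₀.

Noise floor: N = −174 + 10 log₁₀(B) + NF
10 log₁₀(3.88×10⁶) = 65.89 dB
N = −174 + 65.89 + 4.07 = −104.04 dBm
SNR = P_sig − N = −97.2 − (−104.04) = 6.84 dB → 6.8 dB

6.8 dB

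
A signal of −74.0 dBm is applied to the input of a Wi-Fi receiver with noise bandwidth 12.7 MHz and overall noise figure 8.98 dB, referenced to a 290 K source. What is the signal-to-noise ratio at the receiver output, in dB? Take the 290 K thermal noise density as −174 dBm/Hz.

20.0 dB

Noise floor: N = −174 + 10 log₁₀(B) + NF
10 log₁₀(1.27×10⁷) = 71.04 dB
N = −174 + 71.04 + 8.98 = −93.98 dBm
SNR = P_sig − N = −74.0 − (−93.98) = 19.98 dB → 20.0 dB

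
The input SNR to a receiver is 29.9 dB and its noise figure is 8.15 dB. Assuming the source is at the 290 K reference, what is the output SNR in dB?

21.75 dB

By definition F = SNR_in/SNR_out, so in dB: SNR_out = SNR_in − NF
SNR_out = 29.9 − 8.15 = 21.75 dB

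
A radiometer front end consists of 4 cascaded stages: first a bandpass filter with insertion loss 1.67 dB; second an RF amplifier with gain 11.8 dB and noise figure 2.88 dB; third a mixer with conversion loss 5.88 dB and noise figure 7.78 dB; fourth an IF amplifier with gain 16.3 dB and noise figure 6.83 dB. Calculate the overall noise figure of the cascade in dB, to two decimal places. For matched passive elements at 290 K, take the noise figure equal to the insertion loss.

6.79 dB

Convert to linear (a loss of L dB is a gain of −L dB): F_i = 10^(NF_i/10), G_i = 10^(G_i,dB/10)
  Stage 1: F_1 = 10^(1.67/10) = 1.469, G_1 = 10^(−1.67/10) = 0.6808
  Stage 2: F_2 = 10^(2.88/10) = 1.941, G_2 = 10^(11.8/10) = 15.14
  Stage 3: F_3 = 10^(7.78/10) = 5.998, G_3 = 10^(−5.88/10) = 0.2582
  Stage 4: F_4 = 10^(6.83/10) = 4.819, G_4 = 10^(16.3/10) = 42.66
Friis cascade:
  F = 1.469 + (1.941 − 1)/0.6808 + (5.998 − 1)/10.30 + (4.819 − 1)/2.661 = 4.772
NF = 10 log₁₀(4.772) = 6.79 dB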